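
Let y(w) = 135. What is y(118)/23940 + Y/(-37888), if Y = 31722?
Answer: -2095305/2519552 ≈ -0.83162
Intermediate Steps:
y(118)/23940 + Y/(-37888) = 135/23940 + 31722/(-37888) = 135*(1/23940) + 31722*(-1/37888) = 3/532 - 15861/18944 = -2095305/2519552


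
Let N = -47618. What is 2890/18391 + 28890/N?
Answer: -196849985/437871319 ≈ -0.44956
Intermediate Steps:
2890/18391 + 28890/N = 2890/18391 + 28890/(-47618) = 2890*(1/18391) + 28890*(-1/47618) = 2890/18391 - 14445/23809 = -196849985/437871319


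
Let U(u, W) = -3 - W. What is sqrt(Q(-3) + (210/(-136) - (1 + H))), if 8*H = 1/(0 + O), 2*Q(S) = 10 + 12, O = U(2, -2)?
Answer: sqrt(39678)/68 ≈ 2.9293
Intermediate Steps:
O = -1 (O = -3 - 1*(-2) = -3 + 2 = -1)
Q(S) = 11 (Q(S) = (10 + 12)/2 = (1/2)*22 = 11)
H = -1/8 (H = 1/(8*(0 - 1)) = (1/8)/(-1) = (1/8)*(-1) = -1/8 ≈ -0.12500)
sqrt(Q(-3) + (210/(-136) - (1 + H))) = sqrt(11 + (210/(-136) - (1 - 1/8))) = sqrt(11 + (210*(-1/136) - 7/8)) = sqrt(11 + (-105/68 - 1*7/8)) = sqrt(11 + (-105/68 - 7/8)) = sqrt(11 - 329/136) = sqrt(1167/136) = sqrt(39678)/68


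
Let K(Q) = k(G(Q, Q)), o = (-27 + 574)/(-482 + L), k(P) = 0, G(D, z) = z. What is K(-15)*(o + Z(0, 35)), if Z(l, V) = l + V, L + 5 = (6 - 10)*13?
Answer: 0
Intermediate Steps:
L = -57 (L = -5 + (6 - 10)*13 = -5 - 4*13 = -5 - 52 = -57)
Z(l, V) = V + l
o = -547/539 (o = (-27 + 574)/(-482 - 57) = 547/(-539) = 547*(-1/539) = -547/539 ≈ -1.0148)
K(Q) = 0
K(-15)*(o + Z(0, 35)) = 0*(-547/539 + (35 + 0)) = 0*(-547/539 + 35) = 0*(18318/539) = 0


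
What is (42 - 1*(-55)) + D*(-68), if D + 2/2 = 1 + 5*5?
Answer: -1603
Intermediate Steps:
D = 25 (D = -1 + (1 + 5*5) = -1 + (1 + 25) = -1 + 26 = 25)
(42 - 1*(-55)) + D*(-68) = (42 - 1*(-55)) + 25*(-68) = (42 + 55) - 1700 = 97 - 1700 = -1603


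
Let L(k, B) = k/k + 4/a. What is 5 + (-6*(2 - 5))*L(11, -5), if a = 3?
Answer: 47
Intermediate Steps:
L(k, B) = 7/3 (L(k, B) = k/k + 4/3 = 1 + 4*(1/3) = 1 + 4/3 = 7/3)
5 + (-6*(2 - 5))*L(11, -5) = 5 - 6*(2 - 5)*(7/3) = 5 - 6*(-3)*(7/3) = 5 + 18*(7/3) = 5 + 42 = 47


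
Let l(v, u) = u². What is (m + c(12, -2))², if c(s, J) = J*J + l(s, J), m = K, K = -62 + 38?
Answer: 256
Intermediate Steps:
K = -24
m = -24
c(s, J) = 2*J² (c(s, J) = J*J + J² = J² + J² = 2*J²)
(m + c(12, -2))² = (-24 + 2*(-2)²)² = (-24 + 2*4)² = (-24 + 8)² = (-16)² = 256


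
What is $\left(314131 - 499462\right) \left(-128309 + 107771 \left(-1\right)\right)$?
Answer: $43752942480$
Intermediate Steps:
$\left(314131 - 499462\right) \left(-128309 + 107771 \left(-1\right)\right) = - 185331 \left(-128309 - 107771\right) = \left(-185331\right) \left(-236080\right) = 43752942480$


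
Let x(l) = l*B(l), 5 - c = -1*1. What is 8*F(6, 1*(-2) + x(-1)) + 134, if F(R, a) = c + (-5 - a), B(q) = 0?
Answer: 158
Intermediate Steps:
c = 6 (c = 5 - (-1) = 5 - 1*(-1) = 5 + 1 = 6)
x(l) = 0 (x(l) = l*0 = 0)
F(R, a) = 1 - a (F(R, a) = 6 + (-5 - a) = 1 - a)
8*F(6, 1*(-2) + x(-1)) + 134 = 8*(1 - (1*(-2) + 0)) + 134 = 8*(1 - (-2 + 0)) + 134 = 8*(1 - 1*(-2)) + 134 = 8*(1 + 2) + 134 = 8*3 + 134 = 24 + 134 = 158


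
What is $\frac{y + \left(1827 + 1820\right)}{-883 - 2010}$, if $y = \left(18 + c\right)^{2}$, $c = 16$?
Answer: $- \frac{4803}{2893} \approx -1.6602$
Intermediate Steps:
$y = 1156$ ($y = \left(18 + 16\right)^{2} = 34^{2} = 1156$)
$\frac{y + \left(1827 + 1820\right)}{-883 - 2010} = \frac{1156 + \left(1827 + 1820\right)}{-883 - 2010} = \frac{1156 + 3647}{-2893} = 4803 \left(- \frac{1}{2893}\right) = - \frac{4803}{2893}$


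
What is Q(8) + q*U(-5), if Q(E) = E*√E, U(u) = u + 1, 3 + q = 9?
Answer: -24 + 16*√2 ≈ -1.3726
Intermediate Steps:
q = 6 (q = -3 + 9 = 6)
U(u) = 1 + u
Q(E) = E^(3/2)
Q(8) + q*U(-5) = 8^(3/2) + 6*(1 - 5) = 16*√2 + 6*(-4) = 16*√2 - 24 = -24 + 16*√2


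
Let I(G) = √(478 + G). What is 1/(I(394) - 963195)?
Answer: -963195/927744607153 - 2*√218/927744607153 ≈ -1.0382e-6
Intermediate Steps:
1/(I(394) - 963195) = 1/(√(478 + 394) - 963195) = 1/(√872 - 963195) = 1/(2*√218 - 963195) = 1/(-963195 + 2*√218)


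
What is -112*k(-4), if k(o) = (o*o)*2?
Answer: -3584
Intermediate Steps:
k(o) = 2*o² (k(o) = o²*2 = 2*o²)
-112*k(-4) = -224*(-4)² = -224*16 = -112*32 = -3584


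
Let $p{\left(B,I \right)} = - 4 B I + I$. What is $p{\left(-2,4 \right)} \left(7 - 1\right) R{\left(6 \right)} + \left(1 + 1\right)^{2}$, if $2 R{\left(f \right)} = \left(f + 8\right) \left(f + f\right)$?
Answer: $18148$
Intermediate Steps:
$p{\left(B,I \right)} = I - 4 B I$ ($p{\left(B,I \right)} = - 4 B I + I = I - 4 B I$)
$R{\left(f \right)} = f \left(8 + f\right)$ ($R{\left(f \right)} = \frac{\left(f + 8\right) \left(f + f\right)}{2} = \frac{\left(8 + f\right) 2 f}{2} = \frac{2 f \left(8 + f\right)}{2} = f \left(8 + f\right)$)
$p{\left(-2,4 \right)} \left(7 - 1\right) R{\left(6 \right)} + \left(1 + 1\right)^{2} = 4 \left(1 - -8\right) \left(7 - 1\right) 6 \left(8 + 6\right) + \left(1 + 1\right)^{2} = 4 \left(1 + 8\right) 6 \cdot 6 \cdot 14 + 2^{2} = 4 \cdot 9 \cdot 6 \cdot 84 + 4 = 36 \cdot 6 \cdot 84 + 4 = 216 \cdot 84 + 4 = 18144 + 4 = 18148$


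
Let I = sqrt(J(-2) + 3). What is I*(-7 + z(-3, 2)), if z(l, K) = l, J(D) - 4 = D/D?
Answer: -20*sqrt(2) ≈ -28.284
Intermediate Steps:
J(D) = 5 (J(D) = 4 + D/D = 4 + 1 = 5)
I = 2*sqrt(2) (I = sqrt(5 + 3) = sqrt(8) = 2*sqrt(2) ≈ 2.8284)
I*(-7 + z(-3, 2)) = (2*sqrt(2))*(-7 - 3) = (2*sqrt(2))*(-10) = -20*sqrt(2)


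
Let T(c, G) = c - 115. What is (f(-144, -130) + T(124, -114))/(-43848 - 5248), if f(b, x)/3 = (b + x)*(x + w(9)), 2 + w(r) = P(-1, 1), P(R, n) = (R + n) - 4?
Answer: -111801/49096 ≈ -2.2772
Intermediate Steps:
T(c, G) = -115 + c
P(R, n) = -4 + R + n
w(r) = -6 (w(r) = -2 + (-4 - 1 + 1) = -2 - 4 = -6)
f(b, x) = 3*(-6 + x)*(b + x) (f(b, x) = 3*((b + x)*(x - 6)) = 3*((b + x)*(-6 + x)) = 3*((-6 + x)*(b + x)) = 3*(-6 + x)*(b + x))
(f(-144, -130) + T(124, -114))/(-43848 - 5248) = ((-18*(-144) - 18*(-130) + 3*(-130)² + 3*(-144)*(-130)) + (-115 + 124))/(-43848 - 5248) = ((2592 + 2340 + 3*16900 + 56160) + 9)/(-49096) = ((2592 + 2340 + 50700 + 56160) + 9)*(-1/49096) = (111792 + 9)*(-1/49096) = 111801*(-1/49096) = -111801/49096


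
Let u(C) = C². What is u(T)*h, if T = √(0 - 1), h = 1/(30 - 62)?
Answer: 1/32 ≈ 0.031250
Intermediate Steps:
h = -1/32 (h = 1/(-32) = -1/32 ≈ -0.031250)
T = I (T = √(-1) = I ≈ 1.0*I)
u(T)*h = I²*(-1/32) = -1*(-1/32) = 1/32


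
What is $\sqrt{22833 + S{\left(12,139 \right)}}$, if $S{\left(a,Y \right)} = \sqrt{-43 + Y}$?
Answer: $\sqrt{22833 + 4 \sqrt{6}} \approx 151.14$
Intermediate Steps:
$\sqrt{22833 + S{\left(12,139 \right)}} = \sqrt{22833 + \sqrt{-43 + 139}} = \sqrt{22833 + \sqrt{96}} = \sqrt{22833 + 4 \sqrt{6}}$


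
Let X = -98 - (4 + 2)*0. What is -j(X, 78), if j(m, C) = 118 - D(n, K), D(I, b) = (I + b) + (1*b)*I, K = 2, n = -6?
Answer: -134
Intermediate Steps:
X = -98 (X = -98 - 6*0 = -98 - 1*0 = -98 + 0 = -98)
D(I, b) = I + b + I*b (D(I, b) = (I + b) + b*I = (I + b) + I*b = I + b + I*b)
j(m, C) = 134 (j(m, C) = 118 - (-6 + 2 - 6*2) = 118 - (-6 + 2 - 12) = 118 - 1*(-16) = 118 + 16 = 134)
-j(X, 78) = -1*134 = -134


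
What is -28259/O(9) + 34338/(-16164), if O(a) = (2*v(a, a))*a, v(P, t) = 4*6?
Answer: -13100347/193968 ≈ -67.539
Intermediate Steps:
v(P, t) = 24
O(a) = 48*a (O(a) = (2*24)*a = 48*a)
-28259/O(9) + 34338/(-16164) = -28259/(48*9) + 34338/(-16164) = -28259/432 + 34338*(-1/16164) = -28259*1/432 - 5723/2694 = -28259/432 - 5723/2694 = -13100347/193968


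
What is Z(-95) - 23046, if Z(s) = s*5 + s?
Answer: -23616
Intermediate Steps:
Z(s) = 6*s (Z(s) = 5*s + s = 6*s)
Z(-95) - 23046 = 6*(-95) - 23046 = -570 - 23046 = -23616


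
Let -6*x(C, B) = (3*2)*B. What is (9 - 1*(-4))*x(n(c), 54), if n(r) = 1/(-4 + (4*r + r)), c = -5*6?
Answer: -702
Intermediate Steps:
c = -30
n(r) = 1/(-4 + 5*r)
x(C, B) = -B (x(C, B) = -3*2*B/6 = -B)
(9 - 1*(-4))*x(n(c), 54) = (9 - 1*(-4))*(-1*54) = (9 + 4)*(-54) = 13*(-54) = -702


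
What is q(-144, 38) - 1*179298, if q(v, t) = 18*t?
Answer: -178614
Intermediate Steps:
q(-144, 38) - 1*179298 = 18*38 - 1*179298 = 684 - 179298 = -178614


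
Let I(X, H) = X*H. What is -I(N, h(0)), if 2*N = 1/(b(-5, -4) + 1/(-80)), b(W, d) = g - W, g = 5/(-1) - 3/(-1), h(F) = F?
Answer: 0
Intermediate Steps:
g = -2 (g = 5*(-1) - 3*(-1) = -5 + 3 = -2)
b(W, d) = -2 - W
N = 40/239 (N = 1/(2*((-2 - 1*(-5)) + 1/(-80))) = 1/(2*((-2 + 5) - 1/80)) = 1/(2*(3 - 1/80)) = 1/(2*(239/80)) = (1/2)*(80/239) = 40/239 ≈ 0.16736)
I(X, H) = H*X
-I(N, h(0)) = -0*40/239 = -1*0 = 0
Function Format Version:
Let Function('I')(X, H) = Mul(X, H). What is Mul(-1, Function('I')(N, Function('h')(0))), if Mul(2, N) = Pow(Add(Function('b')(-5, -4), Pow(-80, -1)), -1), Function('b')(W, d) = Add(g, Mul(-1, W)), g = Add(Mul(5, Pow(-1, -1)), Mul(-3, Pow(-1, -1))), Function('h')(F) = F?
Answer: 0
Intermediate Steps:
g = -2 (g = Add(Mul(5, -1), Mul(-3, -1)) = Add(-5, 3) = -2)
Function('b')(W, d) = Add(-2, Mul(-1, W))
N = Rational(40, 239) (N = Mul(Rational(1, 2), Pow(Add(Add(-2, Mul(-1, -5)), Pow(-80, -1)), -1)) = Mul(Rational(1, 2), Pow(Add(Add(-2, 5), Rational(-1, 80)), -1)) = Mul(Rational(1, 2), Pow(Add(3, Rational(-1, 80)), -1)) = Mul(Rational(1, 2), Pow(Rational(239, 80), -1)) = Mul(Rational(1, 2), Rational(80, 239)) = Rational(40, 239) ≈ 0.16736)
Function('I')(X, H) = Mul(H, X)
Mul(-1, Function('I')(N, Function('h')(0))) = Mul(-1, Mul(0, Rational(40, 239))) = Mul(-1, 0) = 0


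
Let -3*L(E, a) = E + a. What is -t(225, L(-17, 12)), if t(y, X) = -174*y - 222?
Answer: 39372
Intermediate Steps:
L(E, a) = -E/3 - a/3 (L(E, a) = -(E + a)/3 = -E/3 - a/3)
t(y, X) = -222 - 174*y
-t(225, L(-17, 12)) = -(-222 - 174*225) = -(-222 - 39150) = -1*(-39372) = 39372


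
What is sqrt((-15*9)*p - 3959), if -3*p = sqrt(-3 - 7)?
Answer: sqrt(-3959 + 45*I*sqrt(10)) ≈ 1.1306 + 62.931*I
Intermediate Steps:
p = -I*sqrt(10)/3 (p = -sqrt(-3 - 7)/3 = -I*sqrt(10)/3 ≈ -1.0541*I)
sqrt((-15*9)*p - 3959) = sqrt((-15*9)*(-I*sqrt(10)/3) - 3959) = sqrt(-(-45)*I*sqrt(10) - 3959) = sqrt(45*I*sqrt(10) - 3959) = sqrt(-3959 + 45*I*sqrt(10))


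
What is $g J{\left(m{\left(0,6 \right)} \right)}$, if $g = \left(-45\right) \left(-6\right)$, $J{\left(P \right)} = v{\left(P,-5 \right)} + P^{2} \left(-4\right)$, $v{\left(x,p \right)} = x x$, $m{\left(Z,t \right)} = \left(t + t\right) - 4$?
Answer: $-51840$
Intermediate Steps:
$m{\left(Z,t \right)} = -4 + 2 t$ ($m{\left(Z,t \right)} = 2 t - 4 = -4 + 2 t$)
$v{\left(x,p \right)} = x^{2}$
$J{\left(P \right)} = - 3 P^{2}$ ($J{\left(P \right)} = P^{2} + P^{2} \left(-4\right) = P^{2} - 4 P^{2} = - 3 P^{2}$)
$g = 270$
$g J{\left(m{\left(0,6 \right)} \right)} = 270 \left(- 3 \left(-4 + 2 \cdot 6\right)^{2}\right) = 270 \left(- 3 \left(-4 + 12\right)^{2}\right) = 270 \left(- 3 \cdot 8^{2}\right) = 270 \left(\left(-3\right) 64\right) = 270 \left(-192\right) = -51840$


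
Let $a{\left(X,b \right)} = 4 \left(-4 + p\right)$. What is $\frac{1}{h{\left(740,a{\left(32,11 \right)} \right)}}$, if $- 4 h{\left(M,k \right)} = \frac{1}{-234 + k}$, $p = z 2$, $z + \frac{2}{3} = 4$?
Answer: $\frac{2680}{3} \approx 893.33$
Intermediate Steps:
$z = \frac{10}{3}$ ($z = - \frac{2}{3} + 4 = \frac{10}{3} \approx 3.3333$)
$p = \frac{20}{3}$ ($p = \frac{10}{3} \cdot 2 = \frac{20}{3} \approx 6.6667$)
$a{\left(X,b \right)} = \frac{32}{3}$ ($a{\left(X,b \right)} = 4 \left(-4 + \frac{20}{3}\right) = 4 \cdot \frac{8}{3} = \frac{32}{3}$)
$h{\left(M,k \right)} = - \frac{1}{4 \left(-234 + k\right)}$
$\frac{1}{h{\left(740,a{\left(32,11 \right)} \right)}} = \frac{1}{\left(-1\right) \frac{1}{-936 + 4 \cdot \frac{32}{3}}} = \frac{1}{\left(-1\right) \frac{1}{-936 + \frac{128}{3}}} = \frac{1}{\left(-1\right) \frac{1}{- \frac{2680}{3}}} = \frac{1}{\left(-1\right) \left(- \frac{3}{2680}\right)} = \frac{1}{\frac{3}{2680}} = \frac{2680}{3}$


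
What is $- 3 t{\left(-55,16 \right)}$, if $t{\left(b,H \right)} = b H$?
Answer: $2640$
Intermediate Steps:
$t{\left(b,H \right)} = H b$
$- 3 t{\left(-55,16 \right)} = - 3 \cdot 16 \left(-55\right) = \left(-3\right) \left(-880\right) = 2640$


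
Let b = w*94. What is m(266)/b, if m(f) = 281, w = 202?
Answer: 281/18988 ≈ 0.014799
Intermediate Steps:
b = 18988 (b = 202*94 = 18988)
m(266)/b = 281/18988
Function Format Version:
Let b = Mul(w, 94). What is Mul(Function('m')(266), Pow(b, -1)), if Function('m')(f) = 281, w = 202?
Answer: Rational(281, 18988) ≈ 0.014799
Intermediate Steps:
b = 18988 (b = Mul(202, 94) = 18988)
Mul(Function('m')(266), Pow(b, -1)) = Mul(281, Pow(18988, -1)) = Mul(281, Rational(1, 18988)) = Rational(281, 18988)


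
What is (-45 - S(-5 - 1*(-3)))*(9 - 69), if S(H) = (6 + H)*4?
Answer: 3660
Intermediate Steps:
S(H) = 24 + 4*H
(-45 - S(-5 - 1*(-3)))*(9 - 69) = (-45 - (24 + 4*(-5 - 1*(-3))))*(9 - 69) = (-45 - (24 + 4*(-5 + 3)))*(-60) = (-45 - (24 + 4*(-2)))*(-60) = (-45 - (24 - 8))*(-60) = (-45 - 1*16)*(-60) = (-45 - 16)*(-60) = -61*(-60) = 3660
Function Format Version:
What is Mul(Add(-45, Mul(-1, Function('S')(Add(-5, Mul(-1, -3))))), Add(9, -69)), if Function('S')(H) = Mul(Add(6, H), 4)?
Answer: 3660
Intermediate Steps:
Function('S')(H) = Add(24, Mul(4, H))
Mul(Add(-45, Mul(-1, Function('S')(Add(-5, Mul(-1, -3))))), Add(9, -69)) = Mul(Add(-45, Mul(-1, Add(24, Mul(4, Add(-5, Mul(-1, -3)))))), Add(9, -69)) = Mul(Add(-45, Mul(-1, Add(24, Mul(4, Add(-5, 3))))), -60) = Mul(Add(-45, Mul(-1, Add(24, Mul(4, -2)))), -60) = Mul(Add(-45, Mul(-1, Add(24, -8))), -60) = Mul(Add(-45, Mul(-1, 16)), -60) = Mul(Add(-45, -16), -60) = Mul(-61, -60) = 3660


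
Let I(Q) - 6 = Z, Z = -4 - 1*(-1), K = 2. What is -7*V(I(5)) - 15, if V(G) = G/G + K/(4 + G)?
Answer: -24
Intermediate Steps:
Z = -3 (Z = -4 + 1 = -3)
I(Q) = 3 (I(Q) = 6 - 3 = 3)
V(G) = 1 + 2/(4 + G) (V(G) = G/G + 2/(4 + G) = 1 + 2/(4 + G))
-7*V(I(5)) - 15 = -7*(6 + 3)/(4 + 3) - 15 = -7*9/7 - 15 = -9 - 15 = -24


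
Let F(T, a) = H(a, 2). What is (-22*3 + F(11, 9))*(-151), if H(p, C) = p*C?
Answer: 7248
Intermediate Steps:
H(p, C) = C*p
F(T, a) = 2*a
(-22*3 + F(11, 9))*(-151) = (-22*3 + 2*9)*(-151) = (-66 + 18)*(-151) = -48*(-151) = 7248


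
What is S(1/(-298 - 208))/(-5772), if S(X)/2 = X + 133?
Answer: -67297/1460316 ≈ -0.046084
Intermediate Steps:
S(X) = 266 + 2*X (S(X) = 2*(X + 133) = 2*(133 + X) = 266 + 2*X)
S(1/(-298 - 208))/(-5772) = (266 + 2/(-298 - 208))/(-5772) = (266 + 2/(-506))*(-1/5772) = (266 + 2*(-1/506))*(-1/5772) = (266 - 1/253)*(-1/5772) = (67297/253)*(-1/5772) = -67297/1460316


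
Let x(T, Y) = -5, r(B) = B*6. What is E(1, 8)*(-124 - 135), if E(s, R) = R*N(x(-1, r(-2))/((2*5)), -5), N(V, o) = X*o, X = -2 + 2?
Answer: 0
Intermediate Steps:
X = 0
r(B) = 6*B
N(V, o) = 0 (N(V, o) = 0*o = 0)
E(s, R) = 0 (E(s, R) = R*0 = 0)
E(1, 8)*(-124 - 135) = 0*(-124 - 135) = 0*(-259) = 0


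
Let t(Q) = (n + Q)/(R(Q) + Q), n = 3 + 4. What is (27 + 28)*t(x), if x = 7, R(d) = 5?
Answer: 385/6 ≈ 64.167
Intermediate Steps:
n = 7
t(Q) = (7 + Q)/(5 + Q)
(27 + 28)*t(x) = (27 + 28)*((7 + 7)/(5 + 7)) = 55*(14/12) = 55*((1/12)*14) = 55*(7/6) = 385/6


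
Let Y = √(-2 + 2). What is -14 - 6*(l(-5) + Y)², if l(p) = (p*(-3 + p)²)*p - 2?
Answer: -15321638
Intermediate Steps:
Y = 0 (Y = √0 = 0)
l(p) = -2 + p²*(-3 + p)² (l(p) = p²*(-3 + p)² - 2 = -2 + p²*(-3 + p)²)
-14 - 6*(l(-5) + Y)² = -14 - 6*((-2 + (-5)²*(-3 - 5)²) + 0)² = -14 - 6*((-2 + 25*(-8)²) + 0)² = -14 - 6*((-2 + 25*64) + 0)² = -14 - 6*((-2 + 1600) + 0)² = -14 - 6*(1598 + 0)² = -14 - 6*1598² = -14 - 6*2553604 = -14 - 15321624 = -15321638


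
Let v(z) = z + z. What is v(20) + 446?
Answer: 486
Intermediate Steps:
v(z) = 2*z
v(20) + 446 = 2*20 + 446 = 40 + 446 = 486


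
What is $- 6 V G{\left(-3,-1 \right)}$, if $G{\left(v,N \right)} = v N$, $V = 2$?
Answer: $-36$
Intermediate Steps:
$G{\left(v,N \right)} = N v$
$- 6 V G{\left(-3,-1 \right)} = \left(-6\right) 2 \left(\left(-1\right) \left(-3\right)\right) = \left(-12\right) 3 = -36$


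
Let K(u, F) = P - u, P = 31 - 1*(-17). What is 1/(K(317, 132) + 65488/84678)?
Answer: -42339/11356447 ≈ -0.0037282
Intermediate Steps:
P = 48 (P = 31 + 17 = 48)
K(u, F) = 48 - u
1/(K(317, 132) + 65488/84678) = 1/((48 - 1*317) + 65488/84678) = 1/((48 - 317) + 65488*(1/84678)) = 1/(-269 + 32744/42339) = 1/(-11356447/42339) = -42339/11356447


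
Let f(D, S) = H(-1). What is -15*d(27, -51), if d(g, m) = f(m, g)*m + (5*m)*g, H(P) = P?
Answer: 102510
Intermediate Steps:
f(D, S) = -1
d(g, m) = -m + 5*g*m (d(g, m) = -m + (5*m)*g = -m + 5*g*m)
-15*d(27, -51) = -(-765)*(-1 + 5*27) = -(-765)*(-1 + 135) = -(-765)*134 = -15*(-6834) = 102510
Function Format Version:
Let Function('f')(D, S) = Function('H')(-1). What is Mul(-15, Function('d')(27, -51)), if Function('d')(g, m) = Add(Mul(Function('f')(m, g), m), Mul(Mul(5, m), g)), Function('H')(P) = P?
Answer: 102510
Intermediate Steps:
Function('f')(D, S) = -1
Function('d')(g, m) = Add(Mul(-1, m), Mul(5, g, m)) (Function('d')(g, m) = Add(Mul(-1, m), Mul(Mul(5, m), g)) = Add(Mul(-1, m), Mul(5, g, m)))
Mul(-15, Function('d')(27, -51)) = Mul(-15, Mul(-51, Add(-1, Mul(5, 27)))) = Mul(-15, Mul(-51, Add(-1, 135))) = Mul(-15, Mul(-51, 134)) = Mul(-15, -6834) = 102510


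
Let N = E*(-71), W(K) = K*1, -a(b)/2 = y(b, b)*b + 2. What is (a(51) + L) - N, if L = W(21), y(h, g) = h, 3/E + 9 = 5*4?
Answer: -56822/11 ≈ -5165.6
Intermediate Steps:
E = 3/11 (E = 3/(-9 + 5*4) = 3/(-9 + 20) = 3/11 ≈ 0.27273)
a(b) = -4 - 2*b² (a(b) = -2*(b*b + 2) = -2*(b² + 2) = -2*(2 + b²) = -4 - 2*b²)
W(K) = K
L = 21
N = -213/11 (N = (3/11)*(-71) = -213/11 ≈ -19.364)
(a(51) + L) - N = ((-4 - 2*51²) + 21) - 1*(-213/11) = ((-4 - 2*2601) + 21) + 213/11 = ((-4 - 5202) + 21) + 213/11 = (-5206 + 21) + 213/11 = -5185 + 213/11 = -56822/11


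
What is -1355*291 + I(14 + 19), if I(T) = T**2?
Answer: -393216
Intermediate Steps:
-1355*291 + I(14 + 19) = -1355*291 + (14 + 19)**2 = -394305 + 33**2 = -394305 + 1089 = -393216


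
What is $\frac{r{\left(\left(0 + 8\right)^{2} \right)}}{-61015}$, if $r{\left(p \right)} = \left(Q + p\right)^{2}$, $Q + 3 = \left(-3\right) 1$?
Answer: $- \frac{3364}{61015} \approx -0.055134$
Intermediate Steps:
$Q = -6$ ($Q = -3 - 3 = -6$)
$r{\left(p \right)} = \left(-6 + p\right)^{2}$
$\frac{r{\left(\left(0 + 8\right)^{2} \right)}}{-61015} = \frac{\left(-6 + \left(0 + 8\right)^{2}\right)^{2}}{-61015} = \left(-6 + 8^{2}\right)^{2} \left(- \frac{1}{61015}\right) = \left(-6 + 64\right)^{2} \left(- \frac{1}{61015}\right) = 58^{2} \left(- \frac{1}{61015}\right) = 3364 \left(- \frac{1}{61015}\right) = - \frac{3364}{61015}$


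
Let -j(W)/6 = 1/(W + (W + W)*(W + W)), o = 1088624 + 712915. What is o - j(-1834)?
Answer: 4039167538036/2242065 ≈ 1.8015e+6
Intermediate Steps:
o = 1801539
j(W) = -6/(W + 4*W**2) (j(W) = -6/(W + (W + W)*(W + W)) = -6/(W + (2*W)*(2*W)) = -6/(W + 4*W**2))
o - j(-1834) = 1801539 - (-6)/((-1834)*(1 + 4*(-1834))) = 1801539 - (-6)*(-1)/(1834*(1 - 7336)) = 1801539 - (-6)*(-1)/(1834*(-7335)) = 1801539 - (-6)*(-1)*(-1)/(1834*7335) = 1801539 - 1*(-1/2242065) = 1801539 + 1/2242065 = 4039167538036/2242065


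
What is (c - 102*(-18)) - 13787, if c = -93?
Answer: -12044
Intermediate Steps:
(c - 102*(-18)) - 13787 = (-93 - 102*(-18)) - 13787 = (-93 + 1836) - 13787 = 1743 - 13787 = -12044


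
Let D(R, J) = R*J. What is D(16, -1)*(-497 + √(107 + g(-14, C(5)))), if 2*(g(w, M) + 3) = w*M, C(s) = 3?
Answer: 7952 - 16*√83 ≈ 7806.2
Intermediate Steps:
D(R, J) = J*R
g(w, M) = -3 + M*w/2 (g(w, M) = -3 + (w*M)/2 = -3 + (M*w)/2 = -3 + M*w/2)
D(16, -1)*(-497 + √(107 + g(-14, C(5)))) = (-1*16)*(-497 + √(107 + (-3 + (½)*3*(-14)))) = -16*(-497 + √(107 + (-3 - 21))) = -16*(-497 + √(107 - 24)) = -16*(-497 + √83) = 7952 - 16*√83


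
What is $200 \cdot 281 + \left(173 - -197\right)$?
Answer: $56570$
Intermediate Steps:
$200 \cdot 281 + \left(173 - -197\right) = 56200 + \left(173 + 197\right) = 56200 + 370 = 56570$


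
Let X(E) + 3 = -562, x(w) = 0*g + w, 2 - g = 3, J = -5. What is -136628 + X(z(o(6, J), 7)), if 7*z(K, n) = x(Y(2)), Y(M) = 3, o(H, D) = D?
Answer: -137193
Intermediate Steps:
g = -1 (g = 2 - 1*3 = 2 - 3 = -1)
x(w) = w (x(w) = 0*(-1) + w = 0 + w = w)
z(K, n) = 3/7 (z(K, n) = (⅐)*3 = 3/7)
X(E) = -565 (X(E) = -3 - 562 = -565)
-136628 + X(z(o(6, J), 7)) = -136628 - 565 = -137193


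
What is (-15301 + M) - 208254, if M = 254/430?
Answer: -48064198/215 ≈ -2.2355e+5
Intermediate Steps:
M = 127/215 (M = (1/430)*254 = 127/215 ≈ 0.59070)
(-15301 + M) - 208254 = (-15301 + 127/215) - 208254 = -3289588/215 - 208254 = -48064198/215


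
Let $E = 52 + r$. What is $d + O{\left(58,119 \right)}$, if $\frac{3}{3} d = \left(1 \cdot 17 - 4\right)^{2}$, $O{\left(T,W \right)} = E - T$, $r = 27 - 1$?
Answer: $189$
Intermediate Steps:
$r = 26$ ($r = 27 - 1 = 26$)
$E = 78$ ($E = 52 + 26 = 78$)
$O{\left(T,W \right)} = 78 - T$
$d = 169$ ($d = \left(1 \cdot 17 - 4\right)^{2} = \left(17 - 4\right)^{2} = 13^{2} = 169$)
$d + O{\left(58,119 \right)} = 169 + \left(78 - 58\right) = 169 + 20 = 189$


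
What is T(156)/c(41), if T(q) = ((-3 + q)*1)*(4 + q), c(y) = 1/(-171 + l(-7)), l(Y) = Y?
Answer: -4357440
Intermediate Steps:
c(y) = -1/178 (c(y) = 1/(-171 - 7) = 1/(-178) = -1/178)
T(q) = (-3 + q)*(4 + q)
T(156)/c(41) = (-12 + 156 + 156²)/(-1/178) = (-12 + 156 + 24336)*(-178) = 24480*(-178) = -4357440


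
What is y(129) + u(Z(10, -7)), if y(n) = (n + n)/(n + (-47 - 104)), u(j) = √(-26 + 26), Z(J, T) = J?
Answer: -129/11 ≈ -11.727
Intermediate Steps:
u(j) = 0 (u(j) = √0 = 0)
y(n) = 2*n/(-151 + n) (y(n) = (2*n)/(n - 151) = (2*n)/(-151 + n) = 2*n/(-151 + n))
y(129) + u(Z(10, -7)) = 2*129/(-151 + 129) + 0 = 2*129/(-22) + 0 = 2*129*(-1/22) + 0 = -129/11 + 0 = -129/11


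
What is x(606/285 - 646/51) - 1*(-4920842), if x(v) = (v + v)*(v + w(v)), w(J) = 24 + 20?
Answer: 399638099162/81225 ≈ 4.9201e+6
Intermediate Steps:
w(J) = 44
x(v) = 2*v*(44 + v) (x(v) = (v + v)*(v + 44) = (2*v)*(44 + v) = 2*v*(44 + v))
x(606/285 - 646/51) - 1*(-4920842) = 2*(606/285 - 646/51)*(44 + (606/285 - 646/51)) - 1*(-4920842) = 2*(606*(1/285) - 646*1/51)*(44 + (606*(1/285) - 646*1/51)) + 4920842 = 2*(202/95 - 38/3)*(44 + (202/95 - 38/3)) + 4920842 = 2*(-3004/285)*(44 - 3004/285) + 4920842 = 2*(-3004/285)*(9536/285) + 4920842 = -57292288/81225 + 4920842 = 399638099162/81225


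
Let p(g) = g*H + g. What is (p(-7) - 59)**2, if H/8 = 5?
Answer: 119716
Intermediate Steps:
H = 40 (H = 8*5 = 40)
p(g) = 41*g (p(g) = g*40 + g = 40*g + g = 41*g)
(p(-7) - 59)**2 = (41*(-7) - 59)**2 = (-287 - 59)**2 = (-346)**2 = 119716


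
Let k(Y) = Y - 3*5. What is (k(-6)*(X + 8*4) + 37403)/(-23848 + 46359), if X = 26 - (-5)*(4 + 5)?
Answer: 35240/22511 ≈ 1.5655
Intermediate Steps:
X = 71 (X = 26 - (-5)*9 = 26 - 1*(-45) = 26 + 45 = 71)
k(Y) = -15 + Y (k(Y) = Y - 15 = -15 + Y)
(k(-6)*(X + 8*4) + 37403)/(-23848 + 46359) = ((-15 - 6)*(71 + 8*4) + 37403)/(-23848 + 46359) = (-21*(71 + 32) + 37403)/22511 = (-21*103 + 37403)*(1/22511) = (-2163 + 37403)*(1/22511) = 35240*(1/22511) = 35240/22511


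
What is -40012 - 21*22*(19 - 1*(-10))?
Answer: -53410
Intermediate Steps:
-40012 - 21*22*(19 - 1*(-10)) = -40012 - 462*(19 + 10) = -40012 - 462*29 = -40012 - 1*13398 = -40012 - 13398 = -53410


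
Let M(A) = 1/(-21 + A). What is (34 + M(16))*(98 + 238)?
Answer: 56784/5 ≈ 11357.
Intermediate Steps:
(34 + M(16))*(98 + 238) = (34 + 1/(-21 + 16))*(98 + 238) = (34 + 1/(-5))*336 = (34 - ⅕)*336 = (169/5)*336 = 56784/5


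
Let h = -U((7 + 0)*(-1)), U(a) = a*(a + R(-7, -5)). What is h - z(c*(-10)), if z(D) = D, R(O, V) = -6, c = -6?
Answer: -151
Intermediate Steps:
U(a) = a*(-6 + a) (U(a) = a*(a - 6) = a*(-6 + a))
h = -91 (h = -(7 + 0)*(-1)*(-6 + (7 + 0)*(-1)) = -7*(-1)*(-6 + 7*(-1)) = -(-7)*(-6 - 7) = -(-7)*(-13) = -1*91 = -91)
h - z(c*(-10)) = -91 - (-6)*(-10) = -91 - 1*60 = -91 - 60 = -151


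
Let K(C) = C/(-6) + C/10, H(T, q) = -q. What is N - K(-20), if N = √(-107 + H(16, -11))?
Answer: -4/3 + 4*I*√6 ≈ -1.3333 + 9.798*I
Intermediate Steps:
N = 4*I*√6 (N = √(-107 - 1*(-11)) = √(-107 + 11) = √(-96) = 4*I*√6 ≈ 9.798*I)
K(C) = -C/15 (K(C) = C*(-⅙) + C*(⅒) = -C/6 + C/10 = -C/15)
N - K(-20) = 4*I*√6 - (-1)*(-20)/15 = 4*I*√6 - 1*4/3 = 4*I*√6 - 4/3 = -4/3 + 4*I*√6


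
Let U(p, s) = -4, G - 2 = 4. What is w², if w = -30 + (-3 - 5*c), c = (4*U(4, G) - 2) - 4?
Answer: 5929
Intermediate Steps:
G = 6 (G = 2 + 4 = 6)
c = -22 (c = (4*(-4) - 2) - 4 = (-16 - 2) - 4 = -18 - 4 = -22)
w = 77 (w = -30 + (-3 - 5*(-22)) = -30 + (-3 + 110) = -30 + 107 = 77)
w² = 77² = 5929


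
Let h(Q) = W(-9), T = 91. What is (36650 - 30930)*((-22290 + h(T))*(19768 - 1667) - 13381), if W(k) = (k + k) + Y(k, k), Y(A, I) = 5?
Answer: -2309278308480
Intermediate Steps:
W(k) = 5 + 2*k (W(k) = (k + k) + 5 = 2*k + 5 = 5 + 2*k)
h(Q) = -13 (h(Q) = 5 + 2*(-9) = 5 - 18 = -13)
(36650 - 30930)*((-22290 + h(T))*(19768 - 1667) - 13381) = (36650 - 30930)*((-22290 - 13)*(19768 - 1667) - 13381) = 5720*(-22303*18101 - 13381) = 5720*(-403706603 - 13381) = 5720*(-403719984) = -2309278308480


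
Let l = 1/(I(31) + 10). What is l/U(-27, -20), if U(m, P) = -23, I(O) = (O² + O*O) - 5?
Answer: -1/44321 ≈ -2.2563e-5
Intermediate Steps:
I(O) = -5 + 2*O² (I(O) = (O² + O²) - 5 = 2*O² - 5 = -5 + 2*O²)
l = 1/1927 (l = 1/((-5 + 2*31²) + 10) = 1/((-5 + 2*961) + 10) = 1/((-5 + 1922) + 10) = 1/(1917 + 10) = 1/1927 ≈ 0.00051894)
l/U(-27, -20) = (1/1927)/(-23) = (1/1927)*(-1/23) = -1/44321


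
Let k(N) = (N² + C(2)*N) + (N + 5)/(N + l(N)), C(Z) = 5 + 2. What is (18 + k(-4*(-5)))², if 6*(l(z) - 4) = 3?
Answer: 750321664/2401 ≈ 3.1250e+5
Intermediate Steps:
l(z) = 9/2 (l(z) = 4 + (⅙)*3 = 4 + ½ = 9/2)
C(Z) = 7
k(N) = N² + 7*N + (5 + N)/(9/2 + N) (k(N) = (N² + 7*N) + (N + 5)/(N + 9/2) = (N² + 7*N) + (5 + N)/(9/2 + N) = N² + 7*N + (5 + N)/(9/2 + N))
(18 + k(-4*(-5)))² = (18 + (10 + 2*(-4*(-5))³ + 23*(-4*(-5))² + 65*(-4*(-5)))/(9 + 2*(-4*(-5))))² = (18 + (10 + 2*20³ + 23*20² + 65*20)/(9 + 2*20))² = (18 + (10 + 2*8000 + 23*400 + 1300)/(9 + 40))² = (18 + (10 + 16000 + 9200 + 1300)/49)² = (18 + (1/49)*26510)² = (18 + 26510/49)² = (27392/49)² = 750321664/2401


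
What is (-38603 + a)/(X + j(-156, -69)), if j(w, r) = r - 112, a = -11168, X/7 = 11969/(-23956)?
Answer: 1192314076/4419819 ≈ 269.77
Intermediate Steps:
X = -83783/23956 (X = 7*(11969/(-23956)) = 7*(11969*(-1/23956)) = 7*(-11969/23956) = -83783/23956 ≈ -3.4974)
j(w, r) = -112 + r
(-38603 + a)/(X + j(-156, -69)) = (-38603 - 11168)/(-83783/23956 + (-112 - 69)) = -49771/(-83783/23956 - 181) = -49771/(-4419819/23956) = -49771*(-23956/4419819) = 1192314076/4419819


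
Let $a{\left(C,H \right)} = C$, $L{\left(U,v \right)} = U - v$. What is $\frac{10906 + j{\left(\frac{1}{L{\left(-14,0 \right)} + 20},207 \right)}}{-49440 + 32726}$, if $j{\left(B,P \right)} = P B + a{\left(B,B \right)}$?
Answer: $- \frac{16411}{25071} \approx -0.65458$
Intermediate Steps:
$j{\left(B,P \right)} = B + B P$ ($j{\left(B,P \right)} = P B + B = B P + B = B + B P$)
$\frac{10906 + j{\left(\frac{1}{L{\left(-14,0 \right)} + 20},207 \right)}}{-49440 + 32726} = \frac{10906 + \frac{1 + 207}{\left(-14 - 0\right) + 20}}{-49440 + 32726} = \frac{10906 + \frac{1}{\left(-14 + 0\right) + 20} \cdot 208}{-16714} = \left(10906 + \frac{1}{-14 + 20} \cdot 208\right) \left(- \frac{1}{16714}\right) = \left(10906 + \frac{1}{6} \cdot 208\right) \left(- \frac{1}{16714}\right) = \left(10906 + \frac{104}{3}\right) \left(- \frac{1}{16714}\right) = \frac{32822}{3} \left(- \frac{1}{16714}\right) = - \frac{16411}{25071}$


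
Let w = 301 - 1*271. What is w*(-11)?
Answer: -330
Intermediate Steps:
w = 30 (w = 301 - 271 = 30)
w*(-11) = 30*(-11) = -330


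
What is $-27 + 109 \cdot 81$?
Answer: $8802$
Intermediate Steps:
$-27 + 109 \cdot 81 = -27 + 8829 = 8802$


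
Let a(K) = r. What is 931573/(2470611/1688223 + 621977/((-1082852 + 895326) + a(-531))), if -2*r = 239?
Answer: -8553931425432981/16998169289 ≈ -5.0323e+5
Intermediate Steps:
r = -239/2 (r = -½*239 = -239/2 ≈ -119.50)
a(K) = -239/2
931573/(2470611/1688223 + 621977/((-1082852 + 895326) + a(-531))) = 931573/(2470611/1688223 + 621977/((-1082852 + 895326) - 239/2)) = 931573/(2470611*(1/1688223) + 621977/(-187526 - 239/2)) = 931573/(823537/562741 + 621977/(-375291/2)) = 931573/(823537/562741 + 621977*(-2/375291)) = 931573/(823537/562741 - 1243954/375291) = 931573/(-16998169289/9182244897) = 931573*(-9182244897/16998169289) = -8553931425432981/16998169289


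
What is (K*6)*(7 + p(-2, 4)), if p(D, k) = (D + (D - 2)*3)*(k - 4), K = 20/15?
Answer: 56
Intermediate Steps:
K = 4/3 (K = 20*(1/15) = 4/3 ≈ 1.3333)
p(D, k) = (-6 + 4*D)*(-4 + k) (p(D, k) = (D + (-2 + D)*3)*(-4 + k) = (D + (-6 + 3*D))*(-4 + k) = (-6 + 4*D)*(-4 + k))
(K*6)*(7 + p(-2, 4)) = ((4/3)*6)*(7 + (24 - 16*(-2) - 6*4 + 4*(-2)*4)) = 8*(7 + (24 + 32 - 24 - 32)) = 8*(7 + 0) = 8*7 = 56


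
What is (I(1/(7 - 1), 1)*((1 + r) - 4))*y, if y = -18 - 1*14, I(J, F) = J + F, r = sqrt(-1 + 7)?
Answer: 112 - 112*sqrt(6)/3 ≈ 20.552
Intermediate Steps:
r = sqrt(6) ≈ 2.4495
I(J, F) = F + J
y = -32 (y = -18 - 14 = -32)
(I(1/(7 - 1), 1)*((1 + r) - 4))*y = ((1 + 1/(7 - 1))*((1 + sqrt(6)) - 4))*(-32) = ((1 + 1/6)*(-3 + sqrt(6)))*(-32) = (7*(-3 + sqrt(6))/6)*(-32) = (-7/2 + 7*sqrt(6)/6)*(-32) = 112 - 112*sqrt(6)/3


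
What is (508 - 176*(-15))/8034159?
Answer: 3148/8034159 ≈ 0.00039183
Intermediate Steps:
(508 - 176*(-15))/8034159 = (508 + 2640)*(1/8034159) = 3148*(1/8034159) = 3148/8034159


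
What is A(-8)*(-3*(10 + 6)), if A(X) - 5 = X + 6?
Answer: -144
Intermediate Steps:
A(X) = 11 + X (A(X) = 5 + (X + 6) = 5 + (6 + X) = 11 + X)
A(-8)*(-3*(10 + 6)) = (11 - 8)*(-3*(10 + 6)) = 3*(-3*16) = 3*(-48) = -144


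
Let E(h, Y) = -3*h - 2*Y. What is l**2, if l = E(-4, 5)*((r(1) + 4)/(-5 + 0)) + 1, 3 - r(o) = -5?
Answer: 361/25 ≈ 14.440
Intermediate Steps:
r(o) = 8 (r(o) = 3 - 1*(-5) = 3 + 5 = 8)
l = -19/5 (l = (-3*(-4) - 2*5)*((8 + 4)/(-5 + 0)) + 1 = (12 - 10)*(12/(-5)) + 1 = 2*(12*(-1/5)) + 1 = 2*(-12/5) + 1 = -24/5 + 1 = -19/5 ≈ -3.8000)
l**2 = (-19/5)**2 = 361/25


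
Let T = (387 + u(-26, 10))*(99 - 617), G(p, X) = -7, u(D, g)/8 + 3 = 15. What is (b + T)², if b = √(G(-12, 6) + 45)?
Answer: (250194 - √38)² ≈ 6.2594e+10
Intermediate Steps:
u(D, g) = 96 (u(D, g) = -24 + 8*15 = -24 + 120 = 96)
b = √38 (b = √(-7 + 45) = √38 ≈ 6.1644)
T = -250194 (T = (387 + 96)*(99 - 617) = 483*(-518) = -250194)
(b + T)² = (√38 - 250194)² = (-250194 + √38)²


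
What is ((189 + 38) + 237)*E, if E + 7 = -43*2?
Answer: -43152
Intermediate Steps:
E = -93 (E = -7 - 43*2 = -7 - 86 = -93)
((189 + 38) + 237)*E = ((189 + 38) + 237)*(-93) = (227 + 237)*(-93) = 464*(-93) = -43152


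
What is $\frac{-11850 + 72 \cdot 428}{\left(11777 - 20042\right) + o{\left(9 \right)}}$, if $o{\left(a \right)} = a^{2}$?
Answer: $- \frac{3161}{1364} \approx -2.3174$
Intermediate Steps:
$\frac{-11850 + 72 \cdot 428}{\left(11777 - 20042\right) + o{\left(9 \right)}} = \frac{-11850 + 72 \cdot 428}{\left(11777 - 20042\right) + 9^{2}} = \frac{-11850 + 30816}{\left(11777 - 20042\right) + 81} = \frac{18966}{-8265 + 81} = \frac{18966}{-8184} = 18966 \left(- \frac{1}{8184}\right) = - \frac{3161}{1364}$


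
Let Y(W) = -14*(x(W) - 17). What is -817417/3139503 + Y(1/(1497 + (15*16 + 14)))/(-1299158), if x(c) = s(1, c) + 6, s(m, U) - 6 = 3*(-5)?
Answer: -75916635409/291336459891 ≈ -0.26058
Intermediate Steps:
s(m, U) = -9 (s(m, U) = 6 + 3*(-5) = 6 - 15 = -9)
x(c) = -3 (x(c) = -9 + 6 = -3)
Y(W) = 280 (Y(W) = -14*(-3 - 17) = -14*(-20) = 280)
-817417/3139503 + Y(1/(1497 + (15*16 + 14)))/(-1299158) = -817417/3139503 + 280/(-1299158) = -817417*1/3139503 + 280*(-1/1299158) = -817417/3139503 - 20/92797 = -75916635409/291336459891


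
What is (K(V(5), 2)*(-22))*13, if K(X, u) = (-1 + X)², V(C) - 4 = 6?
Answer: -23166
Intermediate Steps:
V(C) = 10 (V(C) = 4 + 6 = 10)
(K(V(5), 2)*(-22))*13 = ((-1 + 10)²*(-22))*13 = (9²*(-22))*13 = (81*(-22))*13 = -1782*13 = -23166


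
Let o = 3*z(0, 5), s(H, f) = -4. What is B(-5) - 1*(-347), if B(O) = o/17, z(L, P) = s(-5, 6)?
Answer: 5887/17 ≈ 346.29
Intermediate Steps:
z(L, P) = -4
o = -12 (o = 3*(-4) = -12)
B(O) = -12/17
B(-5) - 1*(-347) = -12/17 - 1*(-347) = -12/17 + 347 = 5887/17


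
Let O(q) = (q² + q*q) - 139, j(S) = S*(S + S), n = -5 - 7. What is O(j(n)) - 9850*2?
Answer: 146049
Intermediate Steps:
n = -12
j(S) = 2*S² (j(S) = S*(2*S) = 2*S²)
O(q) = -139 + 2*q² (O(q) = (q² + q²) - 139 = 2*q² - 139 = -139 + 2*q²)
O(j(n)) - 9850*2 = (-139 + 2*(2*(-12)²)²) - 9850*2 = (-139 + 2*(2*144)²) - 1*19700 = (-139 + 2*288²) - 19700 = (-139 + 2*82944) - 19700 = (-139 + 165888) - 19700 = 165749 - 19700 = 146049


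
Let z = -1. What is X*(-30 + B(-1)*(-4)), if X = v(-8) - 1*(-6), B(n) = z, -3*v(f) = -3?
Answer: -182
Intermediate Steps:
v(f) = 1 (v(f) = -⅓*(-3) = 1)
B(n) = -1
X = 7 (X = 1 - 1*(-6) = 1 + 6 = 7)
X*(-30 + B(-1)*(-4)) = 7*(-30 - 1*(-4)) = 7*(-30 + 4) = 7*(-26) = -182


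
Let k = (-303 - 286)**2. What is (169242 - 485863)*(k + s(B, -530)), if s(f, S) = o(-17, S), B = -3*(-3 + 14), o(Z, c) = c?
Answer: -109674664811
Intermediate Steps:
B = -33 (B = -3*11 = -33)
s(f, S) = S
k = 346921 (k = (-589)**2 = 346921)
(169242 - 485863)*(k + s(B, -530)) = (169242 - 485863)*(346921 - 530) = -316621*346391 = -109674664811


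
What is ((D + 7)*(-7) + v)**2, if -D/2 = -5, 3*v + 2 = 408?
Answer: 2401/9 ≈ 266.78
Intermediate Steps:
v = 406/3 (v = -2/3 + (1/3)*408 = -2/3 + 136 = 406/3 ≈ 135.33)
D = 10 (D = -2*(-5) = 10)
((D + 7)*(-7) + v)**2 = ((10 + 7)*(-7) + 406/3)**2 = (17*(-7) + 406/3)**2 = (-119 + 406/3)**2 = (49/3)**2 = 2401/9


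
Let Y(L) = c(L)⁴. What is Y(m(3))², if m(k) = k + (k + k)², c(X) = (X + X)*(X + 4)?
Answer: 16014171167763749611209236736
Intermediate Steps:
c(X) = 2*X*(4 + X) (c(X) = (2*X)*(4 + X) = 2*X*(4 + X))
m(k) = k + 4*k² (m(k) = k + (2*k)² = k + 4*k²)
Y(L) = 16*L⁴*(4 + L)⁴ (Y(L) = (2*L*(4 + L))⁴ = 16*L⁴*(4 + L)⁴)
Y(m(3))² = (16*(3*(1 + 4*3))⁴*(4 + 3*(1 + 4*3))⁴)² = (16*(3*(1 + 12))⁴*(4 + 3*(1 + 12))⁴)² = (16*(3*13)⁴*(4 + 3*13)⁴)² = (16*39⁴*(4 + 39)⁴)² = (16*2313441*43⁴)² = (16*2313441*3418801)² = 126547110467856² = 16014171167763749611209236736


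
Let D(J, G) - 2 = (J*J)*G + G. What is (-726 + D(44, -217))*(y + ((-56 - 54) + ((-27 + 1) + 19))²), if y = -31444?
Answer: 7475796015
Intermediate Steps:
D(J, G) = 2 + G + G*J² (D(J, G) = 2 + ((J*J)*G + G) = 2 + (J²*G + G) = 2 + (G*J² + G) = 2 + (G + G*J²) = 2 + G + G*J²)
(-726 + D(44, -217))*(y + ((-56 - 54) + ((-27 + 1) + 19))²) = (-726 + (2 - 217 - 217*44²))*(-31444 + ((-56 - 54) + ((-27 + 1) + 19))²) = (-726 + (2 - 217 - 217*1936))*(-31444 + (-110 + (-26 + 19))²) = (-726 + (2 - 217 - 420112))*(-31444 + (-110 - 7)²) = (-726 - 420327)*(-31444 + (-117)²) = -421053*(-31444 + 13689) = -421053*(-17755) = 7475796015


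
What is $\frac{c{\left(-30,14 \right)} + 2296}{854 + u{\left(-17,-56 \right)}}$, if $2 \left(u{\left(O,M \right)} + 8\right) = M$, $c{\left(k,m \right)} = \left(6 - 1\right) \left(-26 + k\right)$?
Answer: $\frac{1008}{409} \approx 2.4645$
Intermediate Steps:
$c{\left(k,m \right)} = -130 + 5 k$ ($c{\left(k,m \right)} = 5 \left(-26 + k\right) = -130 + 5 k$)
$u{\left(O,M \right)} = -8 + \frac{M}{2}$
$\frac{c{\left(-30,14 \right)} + 2296}{854 + u{\left(-17,-56 \right)}} = \frac{\left(-130 + 5 \left(-30\right)\right) + 2296}{854 + \left(-8 + \frac{1}{2} \left(-56\right)\right)} = \frac{\left(-130 - 150\right) + 2296}{854 - 36} = \frac{-280 + 2296}{854 - 36} = \frac{2016}{818} = 2016 \cdot \frac{1}{818} = \frac{1008}{409}$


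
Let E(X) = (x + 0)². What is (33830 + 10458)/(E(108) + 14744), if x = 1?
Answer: 44288/14745 ≈ 3.0036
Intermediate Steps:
E(X) = 1 (E(X) = (1 + 0)² = 1² = 1)
(33830 + 10458)/(E(108) + 14744) = (33830 + 10458)/(1 + 14744) = 44288/14745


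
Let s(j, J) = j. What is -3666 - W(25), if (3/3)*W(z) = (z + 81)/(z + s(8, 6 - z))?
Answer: -121084/33 ≈ -3669.2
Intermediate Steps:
W(z) = (81 + z)/(8 + z) (W(z) = (z + 81)/(z + 8) = (81 + z)/(8 + z))
-3666 - W(25) = -3666 - (81 + 25)/(8 + 25) = -3666 - 106/33 = -121084/33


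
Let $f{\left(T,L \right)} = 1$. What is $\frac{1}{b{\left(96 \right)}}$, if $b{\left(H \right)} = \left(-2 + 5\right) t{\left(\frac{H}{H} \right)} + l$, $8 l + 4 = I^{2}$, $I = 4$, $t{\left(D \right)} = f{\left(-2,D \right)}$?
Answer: $\frac{2}{9} \approx 0.22222$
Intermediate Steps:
$t{\left(D \right)} = 1$
$l = \frac{3}{2}$ ($l = - \frac{1}{2} + \frac{4^{2}}{8} = - \frac{1}{2} + \frac{1}{8} \cdot 16 = - \frac{1}{2} + 2 = \frac{3}{2} \approx 1.5$)
$b{\left(H \right)} = \frac{9}{2}$ ($b{\left(H \right)} = \left(-2 + 5\right) 1 + \frac{3}{2} = 3 \cdot 1 + \frac{3}{2} = 3 + \frac{3}{2} = \frac{9}{2}$)
$\frac{1}{b{\left(96 \right)}} = \frac{1}{\frac{9}{2}} = \frac{2}{9}$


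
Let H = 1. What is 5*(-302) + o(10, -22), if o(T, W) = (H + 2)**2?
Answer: -1501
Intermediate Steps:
o(T, W) = 9 (o(T, W) = (1 + 2)**2 = 3**2 = 9)
5*(-302) + o(10, -22) = 5*(-302) + 9 = -1510 + 9 = -1501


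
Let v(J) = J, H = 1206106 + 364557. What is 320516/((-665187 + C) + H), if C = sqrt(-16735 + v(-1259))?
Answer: 145109772808/409943402285 - 160258*I*sqrt(17994)/409943402285 ≈ 0.35398 - 5.244e-5*I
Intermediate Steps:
H = 1570663
C = I*sqrt(17994) (C = sqrt(-16735 - 1259) = sqrt(-17994) = I*sqrt(17994) ≈ 134.14*I)
320516/((-665187 + C) + H) = 320516/((-665187 + I*sqrt(17994)) + 1570663) = 320516/(905476 + I*sqrt(17994))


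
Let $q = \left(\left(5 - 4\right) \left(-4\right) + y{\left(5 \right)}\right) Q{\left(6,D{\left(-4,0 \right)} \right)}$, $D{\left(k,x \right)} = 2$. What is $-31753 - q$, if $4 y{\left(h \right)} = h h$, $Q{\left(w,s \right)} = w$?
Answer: $- \frac{63533}{2} \approx -31767.0$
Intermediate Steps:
$y{\left(h \right)} = \frac{h^{2}}{4}$ ($y{\left(h \right)} = \frac{h h}{4} = \frac{h^{2}}{4}$)
$q = \frac{27}{2}$ ($q = \left(\left(5 - 4\right) \left(-4\right) + \frac{5^{2}}{4}\right) 6 = \left(1 \left(-4\right) + \frac{1}{4} \cdot 25\right) 6 = \left(-4 + \frac{25}{4}\right) 6 = \frac{9}{4} \cdot 6 = \frac{27}{2} \approx 13.5$)
$-31753 - q = -31753 - \frac{27}{2} = - \frac{63533}{2}$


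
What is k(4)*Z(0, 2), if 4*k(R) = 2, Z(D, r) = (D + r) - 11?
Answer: -9/2 ≈ -4.5000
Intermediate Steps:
Z(D, r) = -11 + D + r
k(R) = 1/2 (k(R) = (1/4)*2 = 1/2)
k(4)*Z(0, 2) = (-11 + 0 + 2)/2 = (1/2)*(-9) = -9/2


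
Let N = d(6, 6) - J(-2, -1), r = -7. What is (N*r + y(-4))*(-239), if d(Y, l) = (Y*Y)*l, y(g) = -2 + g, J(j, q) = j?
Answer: 366148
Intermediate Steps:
d(Y, l) = l*Y**2 (d(Y, l) = Y**2*l = l*Y**2)
N = 218 (N = 6*6**2 - 1*(-2) = 6*36 + 2 = 216 + 2 = 218)
(N*r + y(-4))*(-239) = (218*(-7) + (-2 - 4))*(-239) = (-1526 - 6)*(-239) = -1532*(-239) = 366148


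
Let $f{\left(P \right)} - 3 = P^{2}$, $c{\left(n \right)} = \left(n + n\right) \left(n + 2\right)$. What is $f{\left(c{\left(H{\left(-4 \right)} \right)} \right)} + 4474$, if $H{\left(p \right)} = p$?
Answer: $4733$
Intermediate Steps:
$c{\left(n \right)} = 2 n \left(2 + n\right)$
$f{\left(P \right)} = 3 + P^{2}$
$f{\left(c{\left(H{\left(-4 \right)} \right)} \right)} + 4474 = \left(3 + \left(2 \left(-4\right) \left(2 - 4\right)\right)^{2}\right) + 4474 = \left(3 + \left(2 \left(-4\right) \left(-2\right)\right)^{2}\right) + 4474 = \left(3 + 16^{2}\right) + 4474 = \left(3 + 256\right) + 4474 = 259 + 4474 = 4733$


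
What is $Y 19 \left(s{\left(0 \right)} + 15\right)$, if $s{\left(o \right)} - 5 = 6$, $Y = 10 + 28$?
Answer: $18772$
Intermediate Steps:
$Y = 38$
$s{\left(o \right)} = 11$ ($s{\left(o \right)} = 5 + 6 = 11$)
$Y 19 \left(s{\left(0 \right)} + 15\right) = 38 \cdot 19 \left(11 + 15\right) = 38 \cdot 19 \cdot 26 = 38 \cdot 494 = 18772$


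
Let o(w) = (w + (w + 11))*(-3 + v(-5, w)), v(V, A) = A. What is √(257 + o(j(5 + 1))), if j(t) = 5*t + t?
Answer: 2*√749 ≈ 54.736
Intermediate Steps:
j(t) = 6*t
o(w) = (-3 + w)*(11 + 2*w) (o(w) = (w + (w + 11))*(-3 + w) = (w + (11 + w))*(-3 + w) = (11 + 2*w)*(-3 + w) = (-3 + w)*(11 + 2*w))
√(257 + o(j(5 + 1))) = √(257 + (-33 + 2*(6*(5 + 1))² + 5*(6*(5 + 1)))) = √(257 + (-33 + 2*(6*6)² + 5*(6*6))) = √(257 + (-33 + 2*36² + 5*36)) = √(257 + (-33 + 2*1296 + 180)) = √(257 + (-33 + 2592 + 180)) = √(257 + 2739) = √2996 = 2*√749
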